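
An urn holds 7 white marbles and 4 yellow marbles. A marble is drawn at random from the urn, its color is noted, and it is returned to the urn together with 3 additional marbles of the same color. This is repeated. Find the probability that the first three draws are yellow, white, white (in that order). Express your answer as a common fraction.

20/187

Track the composition after each reinforcement of +3.
P = (4/11) · (7/14) · (10/17) = 20/187 ≈ 0.1070.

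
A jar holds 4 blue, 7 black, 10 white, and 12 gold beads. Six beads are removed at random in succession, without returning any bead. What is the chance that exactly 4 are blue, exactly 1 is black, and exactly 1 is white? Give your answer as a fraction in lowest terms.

5/79112

Unordered draws without replacement: count favorable combinations over C(33,6).
Favorable = C(4,4) · C(7,1) · C(10,1) · C(12,0) = 70; total = C(33,6) = 1107568.
P = 70/1107568 = 5/79112 ≈ 0.0001.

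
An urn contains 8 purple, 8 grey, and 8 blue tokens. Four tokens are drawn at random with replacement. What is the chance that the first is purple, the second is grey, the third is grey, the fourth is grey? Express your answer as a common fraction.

Multiply the conditional probability of each draw in order, with replacement (the composition resets each draw).
P = (8/24) · (8/24) · (8/24) · (8/24) = 1/81 ≈ 0.0123.

1/81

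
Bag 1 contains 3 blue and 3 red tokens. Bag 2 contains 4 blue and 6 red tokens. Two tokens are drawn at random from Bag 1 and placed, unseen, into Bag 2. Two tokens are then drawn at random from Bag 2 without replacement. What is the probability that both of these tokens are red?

Condition on how many of the transferred tokens are red (from Bag 1: 3 red of 6; then Bag 2 has 12 total).
  0 red: C(3,0)C(3,2)/C(6,2) = 1/5; then P = C(6,2)/C(12,2) = 5/22
  1 red: C(3,1)C(3,1)/C(6,2) = 3/5; then P = C(7,2)/C(12,2) = 7/22
  2 red: C(3,2)C(3,0)/C(6,2) = 1/5; then P = C(8,2)/C(12,2) = 14/33
P(both red) = 53/165 ≈ 0.3212.

53/165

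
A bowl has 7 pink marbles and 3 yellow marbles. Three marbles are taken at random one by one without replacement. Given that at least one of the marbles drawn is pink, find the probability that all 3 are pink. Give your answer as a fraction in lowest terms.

P(all 3 pink) = C(7,3)/C(10,3) = 7/24; P(at least one pink) = 1 − C(3,3)/C(10,3) = 119/120.
Since 'all 3 pink' ⊆ 'at least one pink', P(all 3 | at least one) = 7/24 / 119/120 = 5/17 ≈ 0.2941.

5/17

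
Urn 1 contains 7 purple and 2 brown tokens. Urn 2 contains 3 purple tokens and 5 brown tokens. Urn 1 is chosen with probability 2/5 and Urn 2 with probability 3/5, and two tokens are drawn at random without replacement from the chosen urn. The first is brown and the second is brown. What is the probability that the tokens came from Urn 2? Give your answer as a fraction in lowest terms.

135/142

P(E | Urn 1) = 1/36; P(E | Urn 2) = 5/14.
P(E) = 2/5·1/36 + 3/5·5/14 = 71/315.
By Bayes' rule, P(Urn 2 | E) = 3/14 / 71/315 = 135/142 ≈ 0.9507.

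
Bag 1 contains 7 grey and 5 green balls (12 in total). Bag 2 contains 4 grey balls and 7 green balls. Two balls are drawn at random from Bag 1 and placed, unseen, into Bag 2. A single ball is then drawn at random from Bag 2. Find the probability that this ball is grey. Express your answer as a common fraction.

Condition on how many of the transferred balls are grey (from Bag 1: 7 grey of 12; then Bag 2 has 13 total).
  0 grey: C(7,0)C(5,2)/C(12,2) = 5/33; then P = 4/13
  1 grey: C(7,1)C(5,1)/C(12,2) = 35/66; then P = 5/13
  2 grey: C(7,2)C(5,0)/C(12,2) = 7/22; then P = 6/13
P(grey from Bag 2) = 31/78 ≈ 0.3974.

31/78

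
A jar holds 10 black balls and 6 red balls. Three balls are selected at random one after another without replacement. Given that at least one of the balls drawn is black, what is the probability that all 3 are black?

2/9

P(all 3 black) = C(10,3)/C(16,3) = 3/14; P(at least one black) = 1 − C(6,3)/C(16,3) = 27/28.
Since 'all 3 black' ⊆ 'at least one black', P(all 3 | at least one) = 3/14 / 27/28 = 2/9 ≈ 0.2222.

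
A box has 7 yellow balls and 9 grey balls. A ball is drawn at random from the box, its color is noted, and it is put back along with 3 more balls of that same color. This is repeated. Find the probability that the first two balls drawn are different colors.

63/152

Either yellow then grey, or grey then yellow; after the first draw the total is 19.
P = (7/16)·(9/19) + (9/16)·(7/19) = 63/152 ≈ 0.4145.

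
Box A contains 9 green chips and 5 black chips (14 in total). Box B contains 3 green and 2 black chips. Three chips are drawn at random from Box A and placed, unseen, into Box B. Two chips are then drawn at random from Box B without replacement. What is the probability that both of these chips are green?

Condition on how many of the transferred chips are green (from Box A: 9 green of 14; then Box B has 8 total).
  0 green: C(9,0)C(5,3)/C(14,3) = 5/182; then P = C(3,2)/C(8,2) = 3/28
  1 green: C(9,1)C(5,2)/C(14,3) = 45/182; then P = C(4,2)/C(8,2) = 3/14
  2 green: C(9,2)C(5,1)/C(14,3) = 45/91; then P = C(5,2)/C(8,2) = 5/14
  3 green: C(9,3)C(5,0)/C(14,3) = 3/13; then P = C(6,2)/C(8,2) = 15/28
P(both green) = 1815/5096 ≈ 0.3562.

1815/5096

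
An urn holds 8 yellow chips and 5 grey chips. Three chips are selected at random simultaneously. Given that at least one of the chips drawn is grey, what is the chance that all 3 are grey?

1/23

P(all 3 grey) = C(5,3)/C(13,3) = 5/143; P(at least one grey) = 1 − C(8,3)/C(13,3) = 115/143.
Since 'all 3 grey' ⊆ 'at least one grey', P(all 3 | at least one) = 5/143 / 115/143 = 1/23 ≈ 0.0435.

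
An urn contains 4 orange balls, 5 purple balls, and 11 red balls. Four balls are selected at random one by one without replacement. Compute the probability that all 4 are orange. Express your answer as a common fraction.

1/4845

Unordered draws without replacement: count favorable combinations over C(20,4).
Favorable = C(4,4) · C(5,0) · C(11,0) = 1; total = C(20,4) = 4845.
P = 1/4845 = 1/4845 ≈ 0.0002.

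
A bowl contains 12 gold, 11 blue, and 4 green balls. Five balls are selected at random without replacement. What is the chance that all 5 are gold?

Unordered draws without replacement: count favorable combinations over C(27,5).
Favorable = C(12,5) · C(11,0) · C(4,0) = 792; total = C(27,5) = 80730.
P = 792/80730 = 44/4485 ≈ 0.0098.

44/4485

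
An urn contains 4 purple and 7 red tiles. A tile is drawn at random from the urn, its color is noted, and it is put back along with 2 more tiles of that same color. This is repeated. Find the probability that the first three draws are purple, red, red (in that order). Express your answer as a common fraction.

84/715

Track the composition after each reinforcement of +2.
P = (4/11) · (7/13) · (9/15) = 84/715 ≈ 0.1175.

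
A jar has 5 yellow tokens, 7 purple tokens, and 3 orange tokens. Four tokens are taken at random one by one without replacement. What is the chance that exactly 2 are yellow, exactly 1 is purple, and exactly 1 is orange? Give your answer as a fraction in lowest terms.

2/13

Unordered draws without replacement: count favorable combinations over C(15,4).
Favorable = C(5,2) · C(7,1) · C(3,1) = 210; total = C(15,4) = 1365.
P = 210/1365 = 2/13 ≈ 0.1538.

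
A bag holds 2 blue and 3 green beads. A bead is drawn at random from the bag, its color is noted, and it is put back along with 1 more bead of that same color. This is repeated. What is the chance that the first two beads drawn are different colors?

Either green then blue, or blue then green; after the first draw the total is 6.
P = (3/5)·(2/6) + (2/5)·(3/6) = 2/5 ≈ 0.4000.

2/5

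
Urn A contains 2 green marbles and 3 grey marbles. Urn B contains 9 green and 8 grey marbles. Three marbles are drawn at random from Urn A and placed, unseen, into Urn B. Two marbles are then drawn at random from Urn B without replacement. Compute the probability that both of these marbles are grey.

Condition on how many of the transferred marbles are grey (from Urn A: 3 grey of 5; then Urn B has 20 total).
  1 grey: C(3,1)C(2,2)/C(5,3) = 3/10; then P = C(9,2)/C(20,2) = 18/95
  2 grey: C(3,2)C(2,1)/C(5,3) = 3/5; then P = C(10,2)/C(20,2) = 9/38
  3 grey: C(3,3)C(2,0)/C(5,3) = 1/10; then P = C(11,2)/C(20,2) = 11/38
P(both grey) = 433/1900 ≈ 0.2279.

433/1900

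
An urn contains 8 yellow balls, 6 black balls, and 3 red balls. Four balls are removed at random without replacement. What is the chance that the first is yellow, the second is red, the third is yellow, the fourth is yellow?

Multiply the conditional probability of each draw in order, without replacement, so each draw removes one from its color and from the total.
P = (8/17) · (3/16) · (7/15) · (6/14) = 3/170 ≈ 0.0176.

3/170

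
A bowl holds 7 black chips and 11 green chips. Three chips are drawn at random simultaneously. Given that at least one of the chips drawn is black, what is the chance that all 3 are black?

P(all 3 black) = C(7,3)/C(18,3) = 35/816; P(at least one black) = 1 − C(11,3)/C(18,3) = 217/272.
Since 'all 3 black' ⊆ 'at least one black', P(all 3 | at least one) = 35/816 / 217/272 = 5/93 ≈ 0.0538.

5/93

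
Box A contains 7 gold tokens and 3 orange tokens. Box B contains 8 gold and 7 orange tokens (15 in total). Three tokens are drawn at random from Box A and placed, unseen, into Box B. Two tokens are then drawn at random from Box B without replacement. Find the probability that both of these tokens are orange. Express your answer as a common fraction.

55/306

Condition on how many of the transferred tokens are orange (from Box A: 3 orange of 10; then Box B has 18 total).
  0 orange: C(3,0)C(7,3)/C(10,3) = 7/24; then P = C(7,2)/C(18,2) = 7/51
  1 orange: C(3,1)C(7,2)/C(10,3) = 21/40; then P = C(8,2)/C(18,2) = 28/153
  2 orange: C(3,2)C(7,1)/C(10,3) = 7/40; then P = C(9,2)/C(18,2) = 4/17
  3 orange: C(3,3)C(7,0)/C(10,3) = 1/120; then P = C(10,2)/C(18,2) = 5/17
P(both orange) = 55/306 ≈ 0.1797.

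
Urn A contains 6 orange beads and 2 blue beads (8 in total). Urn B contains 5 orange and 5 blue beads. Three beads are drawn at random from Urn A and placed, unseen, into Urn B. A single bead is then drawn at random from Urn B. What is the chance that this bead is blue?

23/52

Condition on how many of the transferred beads are blue (from Urn A: 2 blue of 8; then Urn B has 13 total).
  0 blue: C(2,0)C(6,3)/C(8,3) = 5/14; then P = 5/13
  1 blue: C(2,1)C(6,2)/C(8,3) = 15/28; then P = 6/13
  2 blue: C(2,2)C(6,1)/C(8,3) = 3/28; then P = 7/13
P(blue from Urn B) = 23/52 ≈ 0.4423.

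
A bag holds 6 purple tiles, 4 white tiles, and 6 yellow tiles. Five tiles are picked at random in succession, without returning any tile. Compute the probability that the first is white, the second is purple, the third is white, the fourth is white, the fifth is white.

1/3640

Multiply the conditional probability of each draw in order, without replacement, so each draw removes one from its color and from the total.
P = (4/16) · (6/15) · (3/14) · (2/13) · (1/12) = 1/3640 ≈ 0.0003.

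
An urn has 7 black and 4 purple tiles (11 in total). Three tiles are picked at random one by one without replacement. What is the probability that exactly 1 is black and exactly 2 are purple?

14/55

Unordered draws without replacement: count favorable combinations over C(11,3).
Favorable = C(7,1) · C(4,2) = 42; total = C(11,3) = 165.
P = 42/165 = 14/55 ≈ 0.2545.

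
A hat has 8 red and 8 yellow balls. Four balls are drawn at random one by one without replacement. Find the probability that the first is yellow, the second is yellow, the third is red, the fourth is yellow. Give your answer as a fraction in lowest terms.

Multiply the conditional probability of each draw in order, without replacement, so each draw removes one from its color and from the total.
P = (8/16) · (7/15) · (8/14) · (6/13) = 4/65 ≈ 0.0615.

4/65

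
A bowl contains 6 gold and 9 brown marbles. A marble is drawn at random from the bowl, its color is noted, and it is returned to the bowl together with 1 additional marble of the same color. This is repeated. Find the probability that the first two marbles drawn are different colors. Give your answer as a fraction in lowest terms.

9/20

Either brown then gold, or gold then brown; after the first draw the total is 16.
P = (9/15)·(6/16) + (6/15)·(9/16) = 9/20 ≈ 0.4500.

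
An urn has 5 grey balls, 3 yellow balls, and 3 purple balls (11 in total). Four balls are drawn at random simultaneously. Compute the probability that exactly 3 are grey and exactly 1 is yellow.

1/11

Unordered draws without replacement: count favorable combinations over C(11,4).
Favorable = C(5,3) · C(3,1) · C(3,0) = 30; total = C(11,4) = 330.
P = 30/330 = 1/11 ≈ 0.0909.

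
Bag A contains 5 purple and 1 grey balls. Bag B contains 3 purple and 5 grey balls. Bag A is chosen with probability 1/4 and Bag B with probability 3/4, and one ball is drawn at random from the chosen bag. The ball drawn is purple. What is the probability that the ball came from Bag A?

20/47

P(purple | Bag A) = 5/6; P(purple | Bag B) = 3/8.
P(purple) = 1/4·5/6 + 3/4·3/8 = 47/96.
By Bayes' rule, P(Bag A | purple) = 5/24 / 47/96 = 20/47 ≈ 0.4255.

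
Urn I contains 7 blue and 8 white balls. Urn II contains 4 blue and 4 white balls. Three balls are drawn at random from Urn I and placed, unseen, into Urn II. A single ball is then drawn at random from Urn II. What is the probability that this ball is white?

Condition on how many of the transferred balls are white (from Urn I: 8 white of 15; then Urn II has 11 total).
  0 white: C(8,0)C(7,3)/C(15,3) = 1/13; then P = 4/11
  1 white: C(8,1)C(7,2)/C(15,3) = 24/65; then P = 5/11
  2 white: C(8,2)C(7,1)/C(15,3) = 28/65; then P = 6/11
  3 white: C(8,3)C(7,0)/C(15,3) = 8/65; then P = 7/11
P(white from Urn II) = 28/55 ≈ 0.5091.

28/55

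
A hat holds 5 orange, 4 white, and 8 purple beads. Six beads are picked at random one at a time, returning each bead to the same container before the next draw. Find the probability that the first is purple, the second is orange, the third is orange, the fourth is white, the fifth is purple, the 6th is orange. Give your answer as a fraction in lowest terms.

32000/24137569

Multiply the conditional probability of each draw in order, with replacement (the composition resets each draw).
P = (8/17) · (5/17) · (5/17) · (4/17) · (8/17) · (5/17) = 32000/24137569 ≈ 0.0013.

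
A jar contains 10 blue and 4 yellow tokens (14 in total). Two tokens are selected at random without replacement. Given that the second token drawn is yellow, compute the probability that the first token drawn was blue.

P(first=blue and the second token drawn is yellow) = (10/14)·(4/13) = 20/91.
P(the second token drawn is yellow) = Σ over first color = 20/91 + 6/91 = 2/7.
By Bayes, P(first=blue | the second token drawn is yellow) = 20/91 / 2/7 = 10/13 ≈ 0.7692.

10/13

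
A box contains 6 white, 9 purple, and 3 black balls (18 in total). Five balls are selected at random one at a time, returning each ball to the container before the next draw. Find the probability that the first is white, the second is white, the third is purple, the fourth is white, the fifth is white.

Multiply the conditional probability of each draw in order, with replacement (the composition resets each draw).
P = (6/18) · (6/18) · (9/18) · (6/18) · (6/18) = 1/162 ≈ 0.0062.

1/162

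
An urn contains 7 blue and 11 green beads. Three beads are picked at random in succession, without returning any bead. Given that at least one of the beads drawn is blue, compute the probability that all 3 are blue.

5/93

P(all 3 blue) = C(7,3)/C(18,3) = 35/816; P(at least one blue) = 1 − C(11,3)/C(18,3) = 217/272.
Since 'all 3 blue' ⊆ 'at least one blue', P(all 3 | at least one) = 35/816 / 217/272 = 5/93 ≈ 0.0538.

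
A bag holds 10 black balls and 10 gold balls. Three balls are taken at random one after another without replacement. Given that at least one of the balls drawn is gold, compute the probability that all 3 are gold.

2/17

P(all 3 gold) = C(10,3)/C(20,3) = 2/19; P(at least one gold) = 1 − C(10,3)/C(20,3) = 17/19.
Since 'all 3 gold' ⊆ 'at least one gold', P(all 3 | at least one) = 2/19 / 17/19 = 2/17 ≈ 0.1176.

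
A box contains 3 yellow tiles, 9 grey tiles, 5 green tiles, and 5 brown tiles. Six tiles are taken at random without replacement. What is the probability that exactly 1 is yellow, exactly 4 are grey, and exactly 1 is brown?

90/3553

Unordered draws without replacement: count favorable combinations over C(22,6).
Favorable = C(3,1) · C(9,4) · C(5,0) · C(5,1) = 1890; total = C(22,6) = 74613.
P = 1890/74613 = 90/3553 ≈ 0.0253.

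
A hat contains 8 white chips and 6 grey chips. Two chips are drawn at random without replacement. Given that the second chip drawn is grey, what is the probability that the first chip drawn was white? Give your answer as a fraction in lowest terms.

8/13

P(first=white and the second chip drawn is grey) = (8/14)·(6/13) = 24/91.
P(the second chip drawn is grey) = Σ over first color = 24/91 + 15/91 = 3/7.
By Bayes, P(first=white | the second chip drawn is grey) = 24/91 / 3/7 = 8/13 ≈ 0.6154.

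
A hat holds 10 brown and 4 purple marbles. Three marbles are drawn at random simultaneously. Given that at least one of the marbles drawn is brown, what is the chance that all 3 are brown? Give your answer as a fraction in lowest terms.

1/3

P(all 3 brown) = C(10,3)/C(14,3) = 30/91; P(at least one brown) = 1 − C(4,3)/C(14,3) = 90/91.
Since 'all 3 brown' ⊆ 'at least one brown', P(all 3 | at least one) = 30/91 / 90/91 = 1/3 ≈ 0.3333.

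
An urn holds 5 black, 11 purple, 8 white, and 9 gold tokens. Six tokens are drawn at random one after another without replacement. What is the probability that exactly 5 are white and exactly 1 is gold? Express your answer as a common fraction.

9/19778

Unordered draws without replacement: count favorable combinations over C(33,6).
Favorable = C(5,0) · C(11,0) · C(8,5) · C(9,1) = 504; total = C(33,6) = 1107568.
P = 504/1107568 = 9/19778 ≈ 0.0005.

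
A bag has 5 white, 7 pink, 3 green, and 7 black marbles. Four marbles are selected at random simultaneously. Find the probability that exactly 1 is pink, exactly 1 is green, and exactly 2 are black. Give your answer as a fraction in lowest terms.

Unordered draws without replacement: count favorable combinations over C(22,4).
Favorable = C(5,0) · C(7,1) · C(3,1) · C(7,2) = 441; total = C(22,4) = 7315.
P = 441/7315 = 63/1045 ≈ 0.0603.

63/1045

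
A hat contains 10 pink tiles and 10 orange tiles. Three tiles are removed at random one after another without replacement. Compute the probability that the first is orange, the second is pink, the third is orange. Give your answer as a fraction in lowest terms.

5/38

Multiply the conditional probability of each draw in order, without replacement, so each draw removes one from its color and from the total.
P = (10/20) · (10/19) · (9/18) = 5/38 ≈ 0.1316.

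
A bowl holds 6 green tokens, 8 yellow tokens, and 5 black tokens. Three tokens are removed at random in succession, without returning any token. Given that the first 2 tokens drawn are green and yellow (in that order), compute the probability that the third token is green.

After removing 1 green, 1 yellow, the bowl has 5 green out of 17 remaining.
P(third is green | given) = 5/17 ≈ 0.2941.

5/17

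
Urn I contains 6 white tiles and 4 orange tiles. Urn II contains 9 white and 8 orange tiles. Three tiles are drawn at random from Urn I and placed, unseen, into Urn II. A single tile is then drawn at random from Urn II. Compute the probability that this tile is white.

Condition on how many of the transferred tiles are white (from Urn I: 6 white of 10; then Urn II has 20 total).
  0 white: C(6,0)C(4,3)/C(10,3) = 1/30; then P = 9/20
  1 white: C(6,1)C(4,2)/C(10,3) = 3/10; then P = 10/20
  2 white: C(6,2)C(4,1)/C(10,3) = 1/2; then P = 11/20
  3 white: C(6,3)C(4,0)/C(10,3) = 1/6; then P = 12/20
P(white from Urn II) = 27/50 ≈ 0.5400.

27/50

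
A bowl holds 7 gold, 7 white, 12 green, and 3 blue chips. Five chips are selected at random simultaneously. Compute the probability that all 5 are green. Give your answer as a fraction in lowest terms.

88/13195

Unordered draws without replacement: count favorable combinations over C(29,5).
Favorable = C(7,0) · C(7,0) · C(12,5) · C(3,0) = 792; total = C(29,5) = 118755.
P = 792/118755 = 88/13195 ≈ 0.0067.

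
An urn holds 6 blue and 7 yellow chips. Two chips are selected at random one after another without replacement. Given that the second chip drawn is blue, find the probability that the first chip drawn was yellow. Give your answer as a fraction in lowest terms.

7/12

P(first=yellow and the second chip drawn is blue) = (7/13)·(6/12) = 7/26.
P(the second chip drawn is blue) = Σ over first color = 5/26 + 7/26 = 6/13.
By Bayes, P(first=yellow | the second chip drawn is blue) = 7/26 / 6/13 = 7/12 ≈ 0.5833.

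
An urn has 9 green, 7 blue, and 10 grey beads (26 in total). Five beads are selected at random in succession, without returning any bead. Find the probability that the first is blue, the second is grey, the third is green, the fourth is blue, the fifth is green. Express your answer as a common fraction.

63/16445

Multiply the conditional probability of each draw in order, without replacement, so each draw removes one from its color and from the total.
P = (7/26) · (10/25) · (9/24) · (6/23) · (8/22) = 63/16445 ≈ 0.0038.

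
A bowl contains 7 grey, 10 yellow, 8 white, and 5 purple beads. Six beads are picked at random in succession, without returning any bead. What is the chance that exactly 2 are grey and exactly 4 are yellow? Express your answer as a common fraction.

14/1885

Unordered draws without replacement: count favorable combinations over C(30,6).
Favorable = C(7,2) · C(10,4) · C(8,0) · C(5,0) = 4410; total = C(30,6) = 593775.
P = 4410/593775 = 14/1885 ≈ 0.0074.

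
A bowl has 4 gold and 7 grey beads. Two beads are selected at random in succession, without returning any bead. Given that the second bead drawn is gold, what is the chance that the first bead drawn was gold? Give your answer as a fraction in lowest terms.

3/10

P(first=gold and the second bead drawn is gold) = (4/11)·(3/10) = 6/55.
P(the second bead drawn is gold) = Σ over first color = 6/55 + 14/55 = 4/11.
By Bayes, P(first=gold | the second bead drawn is gold) = 6/55 / 4/11 = 3/10 ≈ 0.3000.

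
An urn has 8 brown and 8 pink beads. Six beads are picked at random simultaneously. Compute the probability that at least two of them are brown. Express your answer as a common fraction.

269/286

Sum the hypergeometric tail for j = 2,…,6 brown beads.
Favorable = C(8,2)·C(8,4) + C(8,3)·C(8,3) + C(8,4)·C(8,2) + C(8,5)·C(8,1) + C(8,6)·C(8,0) = 7532; total = C(16,6) = 8008.
P = 7532/8008 = 269/286 ≈ 0.9406.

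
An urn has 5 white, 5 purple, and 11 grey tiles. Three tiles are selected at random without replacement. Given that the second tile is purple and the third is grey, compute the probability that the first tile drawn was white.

P(first=white and the second tile is purple and the third is grey) = (5/21)·(5/20)·(11/19) = 55/1596.
P(E) = Σ over first color = 55/1596 + 11/399 + 55/798 = 11/84.
By Bayes, P(first=white | E) = 55/1596 / 11/84 = 5/19 ≈ 0.2632.

5/19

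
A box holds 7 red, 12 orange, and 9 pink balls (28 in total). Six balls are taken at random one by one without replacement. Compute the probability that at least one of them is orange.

Use the complement: P(at least one orange) = 1 − P(no orange).
P(none) = C(16,6)/C(28,6) = 8008/376740.
So P = 1 − 8008/376740 = 1013/1035 ≈ 0.9787.

1013/1035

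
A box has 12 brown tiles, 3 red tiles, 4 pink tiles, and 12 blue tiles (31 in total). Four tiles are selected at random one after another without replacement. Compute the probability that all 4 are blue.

99/6293

Unordered draws without replacement: count favorable combinations over C(31,4).
Favorable = C(12,0) · C(3,0) · C(4,0) · C(12,4) = 495; total = C(31,4) = 31465.
P = 495/31465 = 99/6293 ≈ 0.0157.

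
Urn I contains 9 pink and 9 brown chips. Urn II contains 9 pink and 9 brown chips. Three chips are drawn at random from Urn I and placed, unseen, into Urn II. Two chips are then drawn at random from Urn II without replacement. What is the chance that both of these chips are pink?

569/2380

Condition on how many of the transferred chips are pink (from Urn I: 9 pink of 18; then Urn II has 21 total).
  0 pink: C(9,0)C(9,3)/C(18,3) = 7/68; then P = C(9,2)/C(21,2) = 6/35
  1 pink: C(9,1)C(9,2)/C(18,3) = 27/68; then P = C(10,2)/C(21,2) = 3/14
  2 pink: C(9,2)C(9,1)/C(18,3) = 27/68; then P = C(11,2)/C(21,2) = 11/42
  3 pink: C(9,3)C(9,0)/C(18,3) = 7/68; then P = C(12,2)/C(21,2) = 11/35
P(both pink) = 569/2380 ≈ 0.2391.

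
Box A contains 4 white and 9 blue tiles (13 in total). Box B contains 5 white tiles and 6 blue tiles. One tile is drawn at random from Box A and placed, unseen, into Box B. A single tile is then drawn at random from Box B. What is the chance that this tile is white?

23/52

Condition on how many of the transferred tiles are white (from Box A: 4 white of 13; then Box B has 12 total).
  0 white: C(4,0)C(9,1)/C(13,1) = 9/13; then P = 5/12
  1 white: C(4,1)C(9,0)/C(13,1) = 4/13; then P = 6/12
P(white from Box B) = 23/52 ≈ 0.4423.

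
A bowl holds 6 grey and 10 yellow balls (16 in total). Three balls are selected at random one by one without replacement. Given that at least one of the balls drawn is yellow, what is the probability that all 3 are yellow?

2/9

P(all 3 yellow) = C(10,3)/C(16,3) = 3/14; P(at least one yellow) = 1 − C(6,3)/C(16,3) = 27/28.
Since 'all 3 yellow' ⊆ 'at least one yellow', P(all 3 | at least one) = 3/14 / 27/28 = 2/9 ≈ 0.2222.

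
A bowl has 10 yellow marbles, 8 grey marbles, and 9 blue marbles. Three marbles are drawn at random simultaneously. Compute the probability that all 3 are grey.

56/2925

Unordered draws without replacement: count favorable combinations over C(27,3).
Favorable = C(10,0) · C(8,3) · C(9,0) = 56; total = C(27,3) = 2925.
P = 56/2925 = 56/2925 ≈ 0.0191.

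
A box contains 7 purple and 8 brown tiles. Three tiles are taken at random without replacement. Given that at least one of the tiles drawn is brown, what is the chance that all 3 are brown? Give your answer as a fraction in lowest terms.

2/15

P(all 3 brown) = C(8,3)/C(15,3) = 8/65; P(at least one brown) = 1 − C(7,3)/C(15,3) = 12/13.
Since 'all 3 brown' ⊆ 'at least one brown', P(all 3 | at least one) = 8/65 / 12/13 = 2/15 ≈ 0.1333.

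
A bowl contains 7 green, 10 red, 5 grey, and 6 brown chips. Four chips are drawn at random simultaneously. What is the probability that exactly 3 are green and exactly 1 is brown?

2/195

Unordered draws without replacement: count favorable combinations over C(28,4).
Favorable = C(7,3) · C(10,0) · C(5,0) · C(6,1) = 210; total = C(28,4) = 20475.
P = 210/20475 = 2/195 ≈ 0.0103.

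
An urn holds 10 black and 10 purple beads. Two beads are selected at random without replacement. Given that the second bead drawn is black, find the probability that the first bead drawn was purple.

10/19

P(first=purple and the second bead drawn is black) = (10/20)·(10/19) = 5/19.
P(the second bead drawn is black) = Σ over first color = 9/38 + 5/19 = 1/2.
By Bayes, P(first=purple | the second bead drawn is black) = 5/19 / 1/2 = 10/19 ≈ 0.5263.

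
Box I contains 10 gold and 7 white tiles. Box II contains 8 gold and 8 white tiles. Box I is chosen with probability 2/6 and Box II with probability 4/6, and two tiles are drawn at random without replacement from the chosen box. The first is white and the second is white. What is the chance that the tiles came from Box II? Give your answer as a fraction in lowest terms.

P(E | Box I) = 21/136; P(E | Box II) = 7/30.
P(E) = 1/3·21/136 + 2/3·7/30 = 1267/6120.
By Bayes' rule, P(Box II | E) = 7/45 / 1267/6120 = 136/181 ≈ 0.7514.

136/181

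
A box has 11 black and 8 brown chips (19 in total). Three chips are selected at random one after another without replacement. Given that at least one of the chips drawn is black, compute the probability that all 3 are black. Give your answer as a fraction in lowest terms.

P(all 3 black) = C(11,3)/C(19,3) = 55/323; P(at least one black) = 1 − C(8,3)/C(19,3) = 913/969.
Since 'all 3 black' ⊆ 'at least one black', P(all 3 | at least one) = 55/323 / 913/969 = 15/83 ≈ 0.1807.

15/83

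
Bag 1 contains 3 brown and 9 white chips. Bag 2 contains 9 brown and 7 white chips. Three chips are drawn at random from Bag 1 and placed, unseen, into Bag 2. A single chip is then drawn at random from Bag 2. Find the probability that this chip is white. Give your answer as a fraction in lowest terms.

Condition on how many of the transferred chips are white (from Bag 1: 9 white of 12; then Bag 2 has 19 total).
  0 white: C(9,0)C(3,3)/C(12,3) = 1/220; then P = 7/19
  1 white: C(9,1)C(3,2)/C(12,3) = 27/220; then P = 8/19
  2 white: C(9,2)C(3,1)/C(12,3) = 27/55; then P = 9/19
  3 white: C(9,3)C(3,0)/C(12,3) = 21/55; then P = 10/19
P(white from Bag 2) = 37/76 ≈ 0.4868.

37/76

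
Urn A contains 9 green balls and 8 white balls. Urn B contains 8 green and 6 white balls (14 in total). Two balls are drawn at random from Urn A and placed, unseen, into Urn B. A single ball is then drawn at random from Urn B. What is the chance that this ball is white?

Condition on how many of the transferred balls are white (from Urn A: 8 white of 17; then Urn B has 16 total).
  0 white: C(8,0)C(9,2)/C(17,2) = 9/34; then P = 6/16
  1 white: C(8,1)C(9,1)/C(17,2) = 9/17; then P = 7/16
  2 white: C(8,2)C(9,0)/C(17,2) = 7/34; then P = 8/16
P(white from Urn B) = 59/136 ≈ 0.4338.

59/136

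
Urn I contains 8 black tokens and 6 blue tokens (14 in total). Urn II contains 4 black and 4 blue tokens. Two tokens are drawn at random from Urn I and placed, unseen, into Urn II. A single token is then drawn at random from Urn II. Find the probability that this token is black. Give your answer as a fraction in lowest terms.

Condition on how many of the transferred tokens are black (from Urn I: 8 black of 14; then Urn II has 10 total).
  0 black: C(8,0)C(6,2)/C(14,2) = 15/91; then P = 4/10
  1 black: C(8,1)C(6,1)/C(14,2) = 48/91; then P = 5/10
  2 black: C(8,2)C(6,0)/C(14,2) = 4/13; then P = 6/10
P(black from Urn II) = 18/35 ≈ 0.5143.

18/35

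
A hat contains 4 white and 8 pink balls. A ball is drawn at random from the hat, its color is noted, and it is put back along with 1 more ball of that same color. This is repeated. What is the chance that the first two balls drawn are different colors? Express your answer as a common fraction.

16/39

Either white then pink, or pink then white; after the first draw the total is 13.
P = (4/12)·(8/13) + (8/12)·(4/13) = 16/39 ≈ 0.4103.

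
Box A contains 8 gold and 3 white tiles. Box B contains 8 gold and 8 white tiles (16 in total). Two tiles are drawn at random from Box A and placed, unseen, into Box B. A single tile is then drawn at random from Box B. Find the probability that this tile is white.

47/99

Condition on how many of the transferred tiles are white (from Box A: 3 white of 11; then Box B has 18 total).
  0 white: C(3,0)C(8,2)/C(11,2) = 28/55; then P = 8/18
  1 white: C(3,1)C(8,1)/C(11,2) = 24/55; then P = 9/18
  2 white: C(3,2)C(8,0)/C(11,2) = 3/55; then P = 10/18
P(white from Box B) = 47/99 ≈ 0.4747.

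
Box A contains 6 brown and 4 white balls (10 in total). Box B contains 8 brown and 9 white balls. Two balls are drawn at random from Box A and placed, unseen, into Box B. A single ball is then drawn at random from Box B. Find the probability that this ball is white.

Condition on how many of the transferred balls are white (from Box A: 4 white of 10; then Box B has 19 total).
  0 white: C(4,0)C(6,2)/C(10,2) = 1/3; then P = 9/19
  1 white: C(4,1)C(6,1)/C(10,2) = 8/15; then P = 10/19
  2 white: C(4,2)C(6,0)/C(10,2) = 2/15; then P = 11/19
P(white from Box B) = 49/95 ≈ 0.5158.

49/95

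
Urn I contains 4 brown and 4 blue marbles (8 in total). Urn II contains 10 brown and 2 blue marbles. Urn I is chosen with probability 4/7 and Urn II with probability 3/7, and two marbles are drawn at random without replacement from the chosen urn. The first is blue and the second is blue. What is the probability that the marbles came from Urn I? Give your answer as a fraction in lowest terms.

132/139

P(E | Urn I) = 3/14; P(E | Urn II) = 1/66.
P(E) = 4/7·3/14 + 3/7·1/66 = 139/1078.
By Bayes' rule, P(Urn I | E) = 6/49 / 139/1078 = 132/139 ≈ 0.9496.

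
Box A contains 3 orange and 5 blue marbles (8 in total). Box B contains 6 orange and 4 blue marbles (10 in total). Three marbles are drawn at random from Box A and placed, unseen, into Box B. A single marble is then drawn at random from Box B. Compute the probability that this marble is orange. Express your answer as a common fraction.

57/104

Condition on how many of the transferred marbles are orange (from Box A: 3 orange of 8; then Box B has 13 total).
  0 orange: C(3,0)C(5,3)/C(8,3) = 5/28; then P = 6/13
  1 orange: C(3,1)C(5,2)/C(8,3) = 15/28; then P = 7/13
  2 orange: C(3,2)C(5,1)/C(8,3) = 15/56; then P = 8/13
  3 orange: C(3,3)C(5,0)/C(8,3) = 1/56; then P = 9/13
P(orange from Box B) = 57/104 ≈ 0.5481.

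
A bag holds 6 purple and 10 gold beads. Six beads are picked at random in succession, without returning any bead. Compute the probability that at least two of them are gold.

Sum the hypergeometric tail for j = 2,…,6 gold beads.
Favorable = C(10,2)·C(6,4) + C(10,3)·C(6,3) + C(10,4)·C(6,2) + C(10,5)·C(6,1) + C(10,6)·C(6,0) = 7947; total = C(16,6) = 8008.
P = 7947/8008 = 7947/8008 ≈ 0.9924.

7947/8008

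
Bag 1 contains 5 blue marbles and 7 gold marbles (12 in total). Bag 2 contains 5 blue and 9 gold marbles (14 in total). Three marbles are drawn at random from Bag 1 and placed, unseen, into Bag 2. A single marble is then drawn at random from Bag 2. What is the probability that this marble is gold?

43/68

Condition on how many of the transferred marbles are gold (from Bag 1: 7 gold of 12; then Bag 2 has 17 total).
  0 gold: C(7,0)C(5,3)/C(12,3) = 1/22; then P = 9/17
  1 gold: C(7,1)C(5,2)/C(12,3) = 7/22; then P = 10/17
  2 gold: C(7,2)C(5,1)/C(12,3) = 21/44; then P = 11/17
  3 gold: C(7,3)C(5,0)/C(12,3) = 7/44; then P = 12/17
P(gold from Bag 2) = 43/68 ≈ 0.6324.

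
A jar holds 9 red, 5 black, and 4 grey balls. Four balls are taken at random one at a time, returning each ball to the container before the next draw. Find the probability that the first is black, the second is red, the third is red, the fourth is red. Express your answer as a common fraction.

Multiply the conditional probability of each draw in order, with replacement (the composition resets each draw).
P = (5/18) · (9/18) · (9/18) · (9/18) = 5/144 ≈ 0.0347.

5/144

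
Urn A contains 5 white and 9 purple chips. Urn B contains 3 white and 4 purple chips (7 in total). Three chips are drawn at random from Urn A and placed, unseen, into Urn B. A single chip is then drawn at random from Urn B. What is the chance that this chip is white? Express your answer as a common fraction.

57/140

Condition on how many of the transferred chips are white (from Urn A: 5 white of 14; then Urn B has 10 total).
  0 white: C(5,0)C(9,3)/C(14,3) = 3/13; then P = 3/10
  1 white: C(5,1)C(9,2)/C(14,3) = 45/91; then P = 4/10
  2 white: C(5,2)C(9,1)/C(14,3) = 45/182; then P = 5/10
  3 white: C(5,3)C(9,0)/C(14,3) = 5/182; then P = 6/10
P(white from Urn B) = 57/140 ≈ 0.4071.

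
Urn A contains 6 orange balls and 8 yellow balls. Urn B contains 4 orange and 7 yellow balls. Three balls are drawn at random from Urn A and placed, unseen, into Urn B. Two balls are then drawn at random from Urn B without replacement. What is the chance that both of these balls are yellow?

63/169

Condition on how many of the transferred balls are yellow (from Urn A: 8 yellow of 14; then Urn B has 14 total).
  0 yellow: C(8,0)C(6,3)/C(14,3) = 5/91; then P = C(7,2)/C(14,2) = 3/13
  1 yellow: C(8,1)C(6,2)/C(14,3) = 30/91; then P = C(8,2)/C(14,2) = 4/13
  2 yellow: C(8,2)C(6,1)/C(14,3) = 6/13; then P = C(9,2)/C(14,2) = 36/91
  3 yellow: C(8,3)C(6,0)/C(14,3) = 2/13; then P = C(10,2)/C(14,2) = 45/91
P(both yellow) = 63/169 ≈ 0.3728.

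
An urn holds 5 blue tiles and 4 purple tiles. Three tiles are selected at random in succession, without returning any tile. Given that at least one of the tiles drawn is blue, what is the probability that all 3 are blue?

P(all 3 blue) = C(5,3)/C(9,3) = 5/42; P(at least one blue) = 1 − C(4,3)/C(9,3) = 20/21.
Since 'all 3 blue' ⊆ 'at least one blue', P(all 3 | at least one) = 5/42 / 20/21 = 1/8 ≈ 0.1250.

1/8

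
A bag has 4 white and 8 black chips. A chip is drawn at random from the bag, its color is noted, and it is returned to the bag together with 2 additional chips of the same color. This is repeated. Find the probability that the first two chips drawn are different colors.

8/21

Either black then white, or white then black; after the first draw the total is 14.
P = (8/12)·(4/14) + (4/12)·(8/14) = 8/21 ≈ 0.3810.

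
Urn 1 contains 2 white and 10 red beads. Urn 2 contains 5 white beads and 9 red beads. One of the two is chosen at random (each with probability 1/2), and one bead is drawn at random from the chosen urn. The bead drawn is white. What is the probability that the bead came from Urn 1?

P(white | Urn 1) = 1/6; P(white | Urn 2) = 5/14.
P(white) = 1/2·1/6 + 1/2·5/14 = 11/42.
By Bayes' rule, P(Urn 1 | white) = 1/12 / 11/42 = 7/22 ≈ 0.3182.

7/22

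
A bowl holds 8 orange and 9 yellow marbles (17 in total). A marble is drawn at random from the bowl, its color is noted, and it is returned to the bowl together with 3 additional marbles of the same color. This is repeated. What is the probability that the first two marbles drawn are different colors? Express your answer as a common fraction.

36/85

Either orange then yellow, or yellow then orange; after the first draw the total is 20.
P = (8/17)·(9/20) + (9/17)·(8/20) = 36/85 ≈ 0.4235.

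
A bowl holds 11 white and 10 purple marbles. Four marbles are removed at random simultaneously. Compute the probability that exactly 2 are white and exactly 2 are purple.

55/133

Unordered draws without replacement: count favorable combinations over C(21,4).
Favorable = C(11,2) · C(10,2) = 2475; total = C(21,4) = 5985.
P = 2475/5985 = 55/133 ≈ 0.4135.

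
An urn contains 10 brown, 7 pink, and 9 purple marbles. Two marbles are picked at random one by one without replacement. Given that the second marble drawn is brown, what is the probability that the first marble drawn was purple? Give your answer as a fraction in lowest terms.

P(first=purple and the second marble drawn is brown) = (9/26)·(10/25) = 9/65.
P(the second marble drawn is brown) = Σ over first color = 9/65 + 7/65 + 9/65 = 5/13.
By Bayes, P(first=purple | the second marble drawn is brown) = 9/65 / 5/13 = 9/25 ≈ 0.3600.

9/25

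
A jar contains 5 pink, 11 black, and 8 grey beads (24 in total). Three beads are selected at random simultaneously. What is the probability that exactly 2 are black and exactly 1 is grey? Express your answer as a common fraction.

5/23

Unordered draws without replacement: count favorable combinations over C(24,3).
Favorable = C(5,0) · C(11,2) · C(8,1) = 440; total = C(24,3) = 2024.
P = 440/2024 = 5/23 ≈ 0.2174.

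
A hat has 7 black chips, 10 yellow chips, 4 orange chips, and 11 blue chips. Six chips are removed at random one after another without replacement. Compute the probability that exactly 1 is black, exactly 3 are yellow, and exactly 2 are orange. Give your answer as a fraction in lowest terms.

5/899

Unordered draws without replacement: count favorable combinations over C(32,6).
Favorable = C(7,1) · C(10,3) · C(4,2) · C(11,0) = 5040; total = C(32,6) = 906192.
P = 5040/906192 = 5/899 ≈ 0.0056.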